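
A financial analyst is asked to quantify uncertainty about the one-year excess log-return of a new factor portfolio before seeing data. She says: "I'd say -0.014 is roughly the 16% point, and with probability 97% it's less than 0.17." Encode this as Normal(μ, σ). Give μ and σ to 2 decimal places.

μ = 0.05, σ = 0.06

For Normal(μ,σ), the p-quantile is μ + z_p·σ. Here z_{0.16} = -0.9945, z_{0.97} = 1.881.
So -0.014 = μ − 0.9945σ and 0.17 = μ + 1.881σ.
Subtracting: σ = (0.17 − -0.014)/(1.881 − (-0.9945)) = 0.06.
Then μ = -0.014 − (-0.9945)·0.06 = 0.05.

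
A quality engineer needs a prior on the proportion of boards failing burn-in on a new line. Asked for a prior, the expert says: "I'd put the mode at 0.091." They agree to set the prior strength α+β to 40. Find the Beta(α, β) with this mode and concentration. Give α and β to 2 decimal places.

α = 4.46, β = 35.54

For α,β > 1 the Beta mode is (α−1)/(α+β−2). With α+β = 40, the mode is (α−1)/38.
Set (α−1)/38 = 0.091 → α = 1 + 0.091·38 = 4.46.
β = 40 − α = 35.54.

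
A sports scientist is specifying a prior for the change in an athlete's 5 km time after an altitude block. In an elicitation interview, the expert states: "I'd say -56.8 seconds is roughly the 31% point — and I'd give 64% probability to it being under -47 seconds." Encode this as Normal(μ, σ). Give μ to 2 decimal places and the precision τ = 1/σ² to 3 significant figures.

μ = -51.11, τ = 0.0076

For Normal(μ,σ), the p-quantile is μ + z_p·σ. Here z_{0.31} = -0.4959, z_{0.64} = 0.3585.
So -56.8 = μ − 0.4959σ and -47 = μ + 0.3585σ.
Subtracting: σ = (-47 − -56.8)/(0.3585 − (-0.4959)) = 11.47.
Then μ = -56.8 − (-0.4959)·11.47 = -51.11.
Precision τ = 1/σ² = 1/11.47² = 0.0076.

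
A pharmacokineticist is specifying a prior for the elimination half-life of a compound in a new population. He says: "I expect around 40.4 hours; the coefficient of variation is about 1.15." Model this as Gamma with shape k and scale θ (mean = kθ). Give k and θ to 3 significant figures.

For Gamma(k, scale θ): mean = kθ, variance = kθ², so CV = 1/√k.
CV = 1.15, hence k = 1/CV² = 0.756.
Then θ = mean/k = 40.4/0.756 = 53.4.

k ≈ 0.756, θ ≈ 53.4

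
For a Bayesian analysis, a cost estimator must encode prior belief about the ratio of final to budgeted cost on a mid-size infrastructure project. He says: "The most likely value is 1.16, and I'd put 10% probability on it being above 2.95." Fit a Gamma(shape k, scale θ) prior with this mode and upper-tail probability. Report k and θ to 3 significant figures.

k ≈ 3.2, θ ≈ 0.526

Gamma(k,θ) with k>1 has mode (k−1)θ, so θ = 1.16/(k−1).
Need P(X < 2.95) = 0.9 with θ tied to k this way. Start at k = 2, θ = 1.16: P(X<2.95) ≈ 0.721.
Too low — raise k to concentrate. Iterating converges to k ≈ 3.2.
Then θ = 1.16/(3.2−1) ≈ 0.526.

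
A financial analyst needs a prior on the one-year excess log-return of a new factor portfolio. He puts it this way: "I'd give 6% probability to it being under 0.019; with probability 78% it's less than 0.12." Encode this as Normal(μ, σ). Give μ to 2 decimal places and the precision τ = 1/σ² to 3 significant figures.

μ = 0.09, τ = 531

For Normal(μ,σ), the p-quantile is μ + z_p·σ. Here z_{0.06} = -1.555, z_{0.78} = 0.7722.
So 0.019 = μ − 1.555σ and 0.12 = μ + 0.7722σ.
Subtracting: σ = (0.12 − 0.019)/(0.7722 − (-1.555)) = 0.04.
Then μ = 0.019 − (-1.555)·0.04 = 0.09.
Precision τ = 1/σ² = 1/0.0434² = 531.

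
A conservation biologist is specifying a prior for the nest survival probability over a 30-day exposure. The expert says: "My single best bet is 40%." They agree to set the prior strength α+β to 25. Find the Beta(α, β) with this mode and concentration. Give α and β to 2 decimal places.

For α,β > 1 the Beta mode is (α−1)/(α+β−2). With α+β = 25, the mode is (α−1)/23.
Set (α−1)/23 = 0.4 → α = 1 + 0.4·23 = 10.20.
β = 25 − α = 14.80.

α = 10.20, β = 14.80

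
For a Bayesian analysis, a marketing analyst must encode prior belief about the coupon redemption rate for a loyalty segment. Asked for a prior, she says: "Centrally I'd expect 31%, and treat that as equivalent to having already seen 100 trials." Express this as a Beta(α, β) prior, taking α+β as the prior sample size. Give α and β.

Under the effective-sample-size interpretation, Beta(α, β) has prior mean α/(α+β) and prior sample size α+β.
So α+β = 100 and α/(α+β) = 0.31, giving α = 0.31·100 = 31 and β = 100 − 31 = 69.

α = 31, β = 69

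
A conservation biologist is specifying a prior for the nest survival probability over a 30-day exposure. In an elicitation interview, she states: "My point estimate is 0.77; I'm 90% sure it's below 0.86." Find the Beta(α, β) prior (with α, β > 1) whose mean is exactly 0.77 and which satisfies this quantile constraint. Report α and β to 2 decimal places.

α ≈ 24.84, β ≈ 7.42

With mean 0.77 fixed, write α = 0.77s, β = 0.23s where s = α+β.
Need P(θ < 0.86) = 0.9 under Beta(0.77s, 0.23s). Normal approximation: (q−m)/√(m(1−m)/s) ≈ z_{0.9} = 1.28, so s ≈ 0.77·0.23·(1.28)²/(0.86−0.77)² = 35.9.
At s = 35.9: P(θ<0.86) ≈ 0.913. Adjusting to match 0.9 gives s ≈ 32.26.
So α = 0.77·32.26 ≈ 24.84, β = 0.23·32.26 ≈ 7.42.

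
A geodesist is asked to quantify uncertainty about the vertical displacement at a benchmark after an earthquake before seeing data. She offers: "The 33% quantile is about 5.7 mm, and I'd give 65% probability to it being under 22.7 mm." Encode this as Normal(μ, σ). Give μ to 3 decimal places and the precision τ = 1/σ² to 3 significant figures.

μ = 14.762, τ = 0.00236

The p-quantile of Normal(μ,σ) is μ + z_p·σ, with z_{0.33} = -0.4399 and z_{0.65} = 0.3853.
Eliminate σ: μ = (z₂·x₁ − z₁·x₂)/(z₂ − z₁) = (0.3853·5.7 − (-0.4399)·22.7)/0.8252 = 14.762.
Then σ = (x₂ − x₁)/(z₂ − z₁) = (22.7 − 5.7)/0.8252 = 20.600.
Precision τ = 1/σ² = 1/20.6² = 0.00236.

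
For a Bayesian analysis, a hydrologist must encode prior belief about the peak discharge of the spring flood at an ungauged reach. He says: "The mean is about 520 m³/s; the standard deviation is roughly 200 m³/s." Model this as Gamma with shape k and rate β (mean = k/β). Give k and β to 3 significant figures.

For Gamma(k, rate β): mean = k/β, variance = k/β², so CV = 1/√k.
CV = SD/mean = 200/520 = 0.3846, hence k = 1/CV² = 6.76.
Then β = k/mean = 6.76/520 = 0.013.

k ≈ 6.76, β ≈ 0.013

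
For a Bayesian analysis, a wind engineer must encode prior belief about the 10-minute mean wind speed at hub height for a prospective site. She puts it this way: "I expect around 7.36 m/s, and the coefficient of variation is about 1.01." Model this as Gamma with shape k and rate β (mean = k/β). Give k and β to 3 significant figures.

k ≈ 0.98, β ≈ 0.133

For Gamma(k, rate β): mean = k/β, variance = k/β², so CV = 1/√k.
CV = 1.01, hence k = 1/CV² = 0.98.
Then β = k/mean = 0.98/7.36 = 0.133.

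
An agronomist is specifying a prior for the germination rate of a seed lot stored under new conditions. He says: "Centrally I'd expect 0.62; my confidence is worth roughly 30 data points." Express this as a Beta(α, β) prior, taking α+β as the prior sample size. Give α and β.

α = 18.6, β = 11.4

Under the effective-sample-size interpretation, Beta(α, β) has prior mean α/(α+β) and prior sample size α+β.
So α+β = 30 and α/(α+β) = 0.62, giving α = 0.62·30 = 18.6 and β = 30 − 18.6 = 11.4.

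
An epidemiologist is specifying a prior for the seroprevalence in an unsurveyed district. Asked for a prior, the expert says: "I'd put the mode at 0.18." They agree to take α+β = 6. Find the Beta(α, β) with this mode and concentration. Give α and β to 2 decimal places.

For α,β > 1 the Beta mode is (α−1)/(α+β−2). With α+β = 6, the mode is (α−1)/4.
Set (α−1)/4 = 0.18 → α = 1 + 0.18·4 = 1.72.
β = 6 − α = 4.28.

α = 1.72, β = 4.28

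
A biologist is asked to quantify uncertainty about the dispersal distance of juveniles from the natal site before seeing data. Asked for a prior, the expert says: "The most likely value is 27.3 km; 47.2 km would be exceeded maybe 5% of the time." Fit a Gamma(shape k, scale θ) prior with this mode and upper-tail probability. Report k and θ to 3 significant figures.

Gamma(k,θ) with k>1 has mode (k−1)θ, so θ = 27.3/(k−1).
Need P(X < 47.2) = 0.95 with θ tied to k this way. Start at k = 2, θ = 27.3: P(X<47.2) ≈ 0.516.
Too low — raise k to concentrate. Iterating converges to k ≈ 10.3.
Then θ = 27.3/(10.3−1) ≈ 2.93.

k ≈ 10.3, θ ≈ 2.93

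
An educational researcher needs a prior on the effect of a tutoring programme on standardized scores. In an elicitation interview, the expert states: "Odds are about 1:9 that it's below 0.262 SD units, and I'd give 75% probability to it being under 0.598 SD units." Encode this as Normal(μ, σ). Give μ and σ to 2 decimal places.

μ = 0.48, σ = 0.17

For Normal(μ,σ), the p-quantile is μ + z_p·σ. Here z_{0.1} = -1.282, z_{0.75} = 0.6745.
So 0.262 = μ − 1.282σ and 0.598 = μ + 0.6745σ.
Subtracting: σ = (0.598 − 0.262)/(0.6745 − (-1.282)) = 0.17.
Then μ = 0.262 − (-1.282)·0.17 = 0.48.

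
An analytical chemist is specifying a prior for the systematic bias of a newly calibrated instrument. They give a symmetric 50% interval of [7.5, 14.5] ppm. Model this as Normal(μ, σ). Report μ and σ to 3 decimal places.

μ = 11.000, σ = 5.189

A symmetric 50% interval runs μ ± z·σ with z = 0.6745.
Half-width = 3.5, so σ = 3.5/0.6745 = 5.189.
μ is the interval midpoint, 11.000.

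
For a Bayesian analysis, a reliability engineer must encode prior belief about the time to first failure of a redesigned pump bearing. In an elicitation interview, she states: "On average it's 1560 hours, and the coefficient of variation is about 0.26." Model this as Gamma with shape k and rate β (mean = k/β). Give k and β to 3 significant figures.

k ≈ 14.8, β ≈ 0.00948

For Gamma(k, rate β): mean = k/β, variance = k/β², so CV = 1/√k.
CV = 0.26, hence k = 1/CV² = 14.8.
Then β = k/mean = 14.8/1560 = 0.00948.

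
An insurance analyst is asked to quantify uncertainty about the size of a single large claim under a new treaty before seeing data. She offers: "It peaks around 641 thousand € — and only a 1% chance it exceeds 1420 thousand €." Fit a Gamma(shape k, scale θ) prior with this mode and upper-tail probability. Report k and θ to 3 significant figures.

k ≈ 8.61, θ ≈ 84.2

Gamma(k,θ) with k>1 has mode (k−1)θ, so θ = 641/(k−1).
Need P(X < 1420) = 0.99 with θ tied to k this way. Start at k = 2, θ = 641: P(X<1420) ≈ 0.649.
Too low — raise k to concentrate. Iterating converges to k ≈ 8.61.
Then θ = 641/(8.61−1) ≈ 84.2.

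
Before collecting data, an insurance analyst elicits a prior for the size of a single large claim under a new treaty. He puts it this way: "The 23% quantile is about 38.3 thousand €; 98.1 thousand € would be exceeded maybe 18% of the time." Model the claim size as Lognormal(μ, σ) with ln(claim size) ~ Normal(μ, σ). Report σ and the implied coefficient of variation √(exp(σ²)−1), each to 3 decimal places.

If T ~ Lognormal(μ,σ) then ln T ~ Normal(μ,σ), so the p-quantile of ln T is μ + z_p·σ.
ln(38.3) = 3.645 and ln(98.1) = 4.586; z_{0.23} = -0.7388, z_{0.82} = 0.9154.
σ = (4.586 − 3.645)/(0.9154 − (-0.7388)) = 0.569.
μ = 3.645 − (-0.7388)·0.569 = 4.066.
CV = √(exp(σ²)−1) = √(exp(0.3233)−1) = 0.618.

σ ≈ 0.569, CV ≈ 0.618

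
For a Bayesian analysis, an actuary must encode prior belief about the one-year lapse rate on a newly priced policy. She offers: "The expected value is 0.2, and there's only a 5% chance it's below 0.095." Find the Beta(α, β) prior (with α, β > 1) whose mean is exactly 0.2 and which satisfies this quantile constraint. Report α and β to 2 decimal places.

α ≈ 6.12, β ≈ 24.46

With mean 0.2 fixed, write α = 0.2s, β = 0.8s where s = α+β.
Need P(θ < 0.095) = 0.05 under Beta(0.2s, 0.8s). Normal approximation: (q−m)/√(m(1−m)/s) ≈ z_{0.05} = -1.64, so s ≈ 0.2·0.8·(-1.64)²/(0.095−0.2)² = 39.3.
At s = 39.3: P(θ<0.095) ≈ 0.029. Adjusting to match 0.05 gives s ≈ 30.58.
So α = 0.2·30.58 ≈ 6.12, β = 0.8·30.58 ≈ 24.46.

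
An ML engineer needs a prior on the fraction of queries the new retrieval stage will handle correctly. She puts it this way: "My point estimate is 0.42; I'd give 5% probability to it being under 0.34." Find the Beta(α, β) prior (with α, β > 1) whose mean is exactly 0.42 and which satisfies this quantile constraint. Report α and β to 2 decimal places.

α ≈ 41.90, β ≈ 57.87

With mean 0.42 fixed, write α = 0.42s, β = 0.58s where s = α+β.
Need P(θ < 0.34) = 0.05 under Beta(0.42s, 0.58s). Normal approximation: (q−m)/√(m(1−m)/s) ≈ z_{0.05} = -1.64, so s ≈ 0.42·0.58·(-1.64)²/(0.34−0.42)² = 103.0.
At s = 103.0: P(θ<0.34) ≈ 0.047. Adjusting to match 0.05 gives s ≈ 99.77.
So α = 0.42·99.77 ≈ 41.90, β = 0.58·99.77 ≈ 57.87.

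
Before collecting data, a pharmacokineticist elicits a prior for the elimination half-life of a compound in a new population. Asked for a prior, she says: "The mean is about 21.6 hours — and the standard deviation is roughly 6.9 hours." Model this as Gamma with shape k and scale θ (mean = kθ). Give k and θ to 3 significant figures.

k ≈ 9.8, θ ≈ 2.2

For Gamma(k, scale θ): mean = kθ, variance = kθ², so CV = 1/√k.
CV = SD/mean = 6.9/21.6 = 0.3194, hence k = 1/CV² = 9.8.
Then θ = mean/k = 21.6/9.8 = 2.2.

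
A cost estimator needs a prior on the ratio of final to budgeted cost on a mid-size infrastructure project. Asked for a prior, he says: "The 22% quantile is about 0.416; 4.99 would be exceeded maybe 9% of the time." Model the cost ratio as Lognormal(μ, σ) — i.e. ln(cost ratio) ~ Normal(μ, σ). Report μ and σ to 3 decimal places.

If T ~ Lognormal(μ,σ) then ln T ~ Normal(μ,σ), so the p-quantile of ln T is μ + z_p·σ.
ln(0.416) = -0.8771 and ln(4.99) = 1.607; z_{0.22} = -0.7722, z_{0.91} = 1.341.
σ = (1.607 − -0.8771)/(1.341 − (-0.7722)) = 1.176.
μ = -0.8771 − (-0.7722)·1.176 = 0.031.

μ ≈ 0.031, σ ≈ 1.176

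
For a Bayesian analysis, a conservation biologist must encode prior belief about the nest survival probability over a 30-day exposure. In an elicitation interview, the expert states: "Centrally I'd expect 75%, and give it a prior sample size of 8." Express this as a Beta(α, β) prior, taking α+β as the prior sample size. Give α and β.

Under the effective-sample-size interpretation, Beta(α, β) has prior mean α/(α+β) and prior sample size α+β.
So α+β = 8 and α/(α+β) = 0.75, giving α = 0.75·8 = 6 and β = 8 − 6 = 2.

α = 6, β = 2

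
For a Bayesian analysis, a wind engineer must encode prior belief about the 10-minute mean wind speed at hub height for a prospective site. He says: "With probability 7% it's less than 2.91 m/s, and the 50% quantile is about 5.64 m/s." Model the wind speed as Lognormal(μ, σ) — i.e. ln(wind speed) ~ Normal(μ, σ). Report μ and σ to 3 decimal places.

If T ~ Lognormal(μ,σ) then ln T ~ Normal(μ,σ), so the p-quantile of ln T is μ + z_p·σ.
ln(2.91) = 1.068 and ln(5.64) = 1.73; z_{0.07} = -1.476, z_{0.5} = 0.
σ = (1.73 − 1.068)/(0 − (-1.476)) = 0.448.
μ = 1.068 − (-1.476)·0.448 = 1.730.

μ ≈ 1.730, σ ≈ 0.448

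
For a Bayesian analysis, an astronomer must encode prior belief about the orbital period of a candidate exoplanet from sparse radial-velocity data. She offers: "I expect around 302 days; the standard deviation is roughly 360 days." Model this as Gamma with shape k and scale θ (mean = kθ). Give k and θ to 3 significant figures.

k ≈ 0.704, θ ≈ 429

For Gamma(k, scale θ): mean = kθ, variance = kθ², so CV = 1/√k.
CV = SD/mean = 360/302 = 1.192, hence k = 1/CV² = 0.704.
Then θ = mean/k = 302/0.704 = 429.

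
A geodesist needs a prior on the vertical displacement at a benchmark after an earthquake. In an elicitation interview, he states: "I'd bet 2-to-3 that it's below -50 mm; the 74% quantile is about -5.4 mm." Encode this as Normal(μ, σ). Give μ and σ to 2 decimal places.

For Normal(μ,σ), the p-quantile is μ + z_p·σ. Here z_{0.4} = -0.2533, z_{0.74} = 0.6433.
So -50 = μ − 0.2533σ and -5.4 = μ + 0.6433σ.
Subtracting: σ = (-5.4 − -50)/(0.6433 − (-0.2533)) = 49.74.
Then μ = -50 − (-0.2533)·49.74 = -37.40.

μ = -37.40, σ = 49.74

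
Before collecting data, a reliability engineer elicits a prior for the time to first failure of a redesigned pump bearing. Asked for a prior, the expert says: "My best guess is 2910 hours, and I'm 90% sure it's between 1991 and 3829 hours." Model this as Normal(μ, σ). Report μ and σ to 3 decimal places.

μ = 2910.000, σ = 558.712

A symmetric 90% interval runs μ ± z·σ with z = 1.645.
Half-width = 919, so σ = 919/1.645 = 558.712.
μ is the stated best guess, 2910.000.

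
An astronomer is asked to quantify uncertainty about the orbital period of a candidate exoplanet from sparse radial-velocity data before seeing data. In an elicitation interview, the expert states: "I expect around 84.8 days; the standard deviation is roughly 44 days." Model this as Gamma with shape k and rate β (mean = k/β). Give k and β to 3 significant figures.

k ≈ 3.71, β ≈ 0.0438

For Gamma(k, rate β): mean = k/β, variance = k/β², so CV = 1/√k.
CV = SD/mean = 44/84.8 = 0.5189, hence k = 1/CV² = 3.71.
Then β = k/mean = 3.71/84.8 = 0.0438.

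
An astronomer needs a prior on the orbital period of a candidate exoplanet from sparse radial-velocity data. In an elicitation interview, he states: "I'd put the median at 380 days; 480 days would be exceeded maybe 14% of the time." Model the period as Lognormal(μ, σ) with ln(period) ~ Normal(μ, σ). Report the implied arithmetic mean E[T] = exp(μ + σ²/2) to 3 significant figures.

E[T] ≈ 389 days

If T ~ Lognormal(μ,σ) then ln T ~ Normal(μ,σ), so the p-quantile of ln T is μ + z_p·σ.
ln(380) = 5.94 and ln(480) = 6.174; z_{0.5} = 0, z_{0.86} = 1.08.
σ = (6.174 − 5.94)/(1.08 − (0)) = 0.216.
μ = 5.94 − (0)·0.216 = 5.940.
E[T] = exp(μ + σ²/2) = exp(5.940 + 0.0234) = 389 days.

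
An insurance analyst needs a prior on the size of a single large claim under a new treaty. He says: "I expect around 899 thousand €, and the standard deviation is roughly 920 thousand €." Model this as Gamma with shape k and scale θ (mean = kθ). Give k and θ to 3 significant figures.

k ≈ 0.955, θ ≈ 941

For Gamma(k, scale θ): mean = kθ, variance = kθ², so CV = 1/√k.
CV = SD/mean = 920/899 = 1.023, hence k = 1/CV² = 0.955.
Then θ = mean/k = 899/0.955 = 941.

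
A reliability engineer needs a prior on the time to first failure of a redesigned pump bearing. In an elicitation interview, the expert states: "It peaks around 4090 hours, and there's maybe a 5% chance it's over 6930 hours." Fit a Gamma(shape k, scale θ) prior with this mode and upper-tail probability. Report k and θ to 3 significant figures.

Gamma(k,θ) with k>1 has mode (k−1)θ, so θ = 4090/(k−1).
Need P(X < 6930) = 0.95 with θ tied to k this way. Start at k = 2, θ = 4090: P(X<6930) ≈ 0.505.
Too low — raise k to concentrate. Iterating converges to k ≈ 11.
Then θ = 4090/(11−1) ≈ 407.

k ≈ 11, θ ≈ 407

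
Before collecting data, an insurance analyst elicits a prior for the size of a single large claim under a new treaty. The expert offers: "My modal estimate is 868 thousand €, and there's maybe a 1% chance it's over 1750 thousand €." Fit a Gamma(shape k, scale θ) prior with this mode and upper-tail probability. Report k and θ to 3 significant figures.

k ≈ 11, θ ≈ 87

Gamma(k,θ) with k>1 has mode (k−1)θ, so θ = 868/(k−1).
Need P(X < 1750) = 0.99 with θ tied to k this way. Start at k = 2, θ = 868: P(X<1750) ≈ 0.598.
Too low — raise k to concentrate. Iterating converges to k ≈ 11.
Then θ = 868/(11−1) ≈ 87.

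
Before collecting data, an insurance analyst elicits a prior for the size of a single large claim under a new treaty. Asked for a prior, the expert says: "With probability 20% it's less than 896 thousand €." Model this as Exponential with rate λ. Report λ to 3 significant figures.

λ ≈ 0.000249

P(T < 896.0) = 1 − e^(−λ·896.0) = 0.2, so λ = −ln(1−0.2)/896.0 = −ln(0.8)/896.0 = 0.000249.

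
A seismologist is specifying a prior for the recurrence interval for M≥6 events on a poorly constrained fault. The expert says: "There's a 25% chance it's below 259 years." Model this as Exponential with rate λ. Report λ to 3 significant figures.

P(T < 259.0) = 1 − e^(−λ·259.0) = 0.25, so λ = −ln(1−0.25)/259.0 = −ln(0.75)/259.0 = 0.00111.

λ ≈ 0.00111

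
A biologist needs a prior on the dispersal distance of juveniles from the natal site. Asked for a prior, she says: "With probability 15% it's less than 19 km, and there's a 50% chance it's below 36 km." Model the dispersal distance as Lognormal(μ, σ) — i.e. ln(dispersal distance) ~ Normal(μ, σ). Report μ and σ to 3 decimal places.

If T ~ Lognormal(μ,σ) then ln T ~ Normal(μ,σ), so the p-quantile of ln T is μ + z_p·σ.
ln(19) = 2.944 and ln(36) = 3.584; z_{0.15} = -1.036, z_{0.5} = 0.
σ = (3.584 − 2.944)/(0 − (-1.036)) = 0.617.
μ = 2.944 − (-1.036)·0.617 = 3.584.

μ ≈ 3.584, σ ≈ 0.617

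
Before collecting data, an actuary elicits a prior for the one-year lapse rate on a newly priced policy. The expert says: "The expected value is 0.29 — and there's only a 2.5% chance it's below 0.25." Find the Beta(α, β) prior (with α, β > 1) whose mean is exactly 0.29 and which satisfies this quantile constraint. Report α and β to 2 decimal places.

With mean 0.29 fixed, write α = 0.29s, β = 0.71s where s = α+β.
Need P(θ < 0.25) = 0.025 under Beta(0.29s, 0.71s). Normal approximation: (q−m)/√(m(1−m)/s) ≈ z_{0.025} = -1.96, so s ≈ 0.29·0.71·(-1.96)²/(0.25−0.29)² = 494.3.
At s = 494.3: P(θ<0.25) ≈ 0.022. Adjusting to match 0.025 gives s ≈ 472.61.
So α = 0.29·472.61 ≈ 137.06, β = 0.71·472.61 ≈ 335.55.

α ≈ 137.06, β ≈ 335.55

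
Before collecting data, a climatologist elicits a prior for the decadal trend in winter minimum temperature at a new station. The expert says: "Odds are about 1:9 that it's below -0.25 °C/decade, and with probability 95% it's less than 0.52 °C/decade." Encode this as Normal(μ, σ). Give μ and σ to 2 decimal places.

μ = 0.09, σ = 0.26

For Normal(μ,σ), the p-quantile is μ + z_p·σ. Here z_{0.1} = -1.282, z_{0.95} = 1.645.
So -0.25 = μ − 1.282σ and 0.52 = μ + 1.645σ.
Subtracting: σ = (0.52 − -0.25)/(1.645 − (-1.282)) = 0.26.
Then μ = -0.25 − (-1.282)·0.26 = 0.09.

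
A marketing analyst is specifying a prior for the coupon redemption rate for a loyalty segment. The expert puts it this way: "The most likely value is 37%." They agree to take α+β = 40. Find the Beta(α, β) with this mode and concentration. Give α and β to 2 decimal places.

For α,β > 1 the Beta mode is (α−1)/(α+β−2). With α+β = 40, the mode is (α−1)/38.
Set (α−1)/38 = 0.37 → α = 1 + 0.37·38 = 15.06.
β = 40 − α = 24.94.

α = 15.06, β = 24.94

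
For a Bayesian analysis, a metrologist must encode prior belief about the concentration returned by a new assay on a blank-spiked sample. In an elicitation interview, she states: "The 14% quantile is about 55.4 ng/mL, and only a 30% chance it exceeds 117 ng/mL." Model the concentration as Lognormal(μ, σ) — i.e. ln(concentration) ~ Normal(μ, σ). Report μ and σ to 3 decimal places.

μ ≈ 4.518, σ ≈ 0.466

If T ~ Lognormal(μ,σ) then ln T ~ Normal(μ,σ), so the p-quantile of ln T is μ + z_p·σ.
ln(55.4) = 4.015 and ln(117) = 4.762; z_{0.14} = -1.08, z_{0.7} = 0.5244.
σ = (4.762 − 4.015)/(0.5244 − (-1.08)) = 0.466.
μ = 4.015 − (-1.08)·0.466 = 4.518.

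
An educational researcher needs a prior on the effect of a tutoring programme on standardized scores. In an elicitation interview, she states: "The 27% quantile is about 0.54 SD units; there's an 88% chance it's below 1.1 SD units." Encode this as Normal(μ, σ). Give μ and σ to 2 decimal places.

For Normal(μ,σ), the p-quantile is μ + z_p·σ. Here z_{0.27} = -0.6128, z_{0.88} = 1.175.
So 0.54 = μ − 0.6128σ and 1.1 = μ + 1.175σ.
Subtracting: σ = (1.1 − 0.54)/(1.175 − (-0.6128)) = 0.31.
Then μ = 0.54 − (-0.6128)·0.31 = 0.73.

μ = 0.73, σ = 0.31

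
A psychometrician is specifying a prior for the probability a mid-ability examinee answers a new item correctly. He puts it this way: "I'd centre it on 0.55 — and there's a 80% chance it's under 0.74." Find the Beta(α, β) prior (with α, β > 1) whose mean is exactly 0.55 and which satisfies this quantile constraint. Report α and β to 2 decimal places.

With mean 0.55 fixed, write α = 0.55s, β = 0.45s where s = α+β.
Need P(θ < 0.74) = 0.8 under Beta(0.55s, 0.45s). Normal approximation: (q−m)/√(m(1−m)/s) ≈ z_{0.8} = 0.842, so s ≈ 0.55·0.45·(0.842)²/(0.74−0.55)² = 4.9.
At s = 4.9: P(θ<0.74) ≈ 0.796. Adjusting to match 0.8 gives s ≈ 5.01.
So α = 0.55·5.01 ≈ 2.76, β = 0.45·5.01 ≈ 2.26.

α ≈ 2.76, β ≈ 2.26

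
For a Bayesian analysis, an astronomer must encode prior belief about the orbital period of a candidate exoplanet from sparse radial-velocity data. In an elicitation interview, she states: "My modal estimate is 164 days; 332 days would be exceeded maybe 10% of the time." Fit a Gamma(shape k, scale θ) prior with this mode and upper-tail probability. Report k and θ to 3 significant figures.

Gamma(k,θ) with k>1 has mode (k−1)θ, so θ = 164/(k−1).
Need P(X < 332) = 0.9 with θ tied to k this way. Start at k = 2, θ = 164: P(X<332) ≈ 0.601.
Too low — raise k to concentrate. Iterating converges to k ≈ 4.86.
Then θ = 164/(4.86−1) ≈ 42.5.

k ≈ 4.86, θ ≈ 42.5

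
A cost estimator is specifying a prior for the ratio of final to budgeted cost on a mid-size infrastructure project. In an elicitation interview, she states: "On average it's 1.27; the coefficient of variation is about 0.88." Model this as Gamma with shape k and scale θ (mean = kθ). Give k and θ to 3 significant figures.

For Gamma(k, scale θ): mean = kθ, variance = kθ², so CV = 1/√k.
CV = 0.88, hence k = 1/CV² = 1.29.
Then θ = mean/k = 1.27/1.29 = 0.983.

k ≈ 1.29, θ ≈ 0.983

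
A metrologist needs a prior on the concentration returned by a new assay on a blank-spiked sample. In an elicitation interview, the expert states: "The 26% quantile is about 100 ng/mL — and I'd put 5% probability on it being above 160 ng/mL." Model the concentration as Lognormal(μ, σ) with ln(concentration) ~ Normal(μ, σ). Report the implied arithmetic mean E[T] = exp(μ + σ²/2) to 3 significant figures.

E[T] ≈ 117 ng/mL

If T ~ Lognormal(μ,σ) then ln T ~ Normal(μ,σ), so the p-quantile of ln T is μ + z_p·σ.
ln(100) = 4.605 and ln(160) = 5.075; z_{0.26} = -0.6433, z_{0.95} = 1.645.
σ = (5.075 − 4.605)/(1.645 − (-0.6433)) = 0.205.
μ = 4.605 − (-0.6433)·0.205 = 4.737.
E[T] = exp(μ + σ²/2) = exp(4.737 + 0.0211) = 117 ng/mL.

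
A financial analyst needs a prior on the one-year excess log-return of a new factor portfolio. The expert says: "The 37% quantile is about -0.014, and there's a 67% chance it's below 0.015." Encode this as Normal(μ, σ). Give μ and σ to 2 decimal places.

μ = -0.00, σ = 0.04

The p-quantile of Normal(μ,σ) is μ + z_p·σ, with z_{0.37} = -0.3319 and z_{0.67} = 0.4399.
Eliminate σ: μ = (z₂·x₁ − z₁·x₂)/(z₂ − z₁) = (0.4399·-0.014 − (-0.3319)·0.015)/0.7718 = -0.00.
Then σ = (x₂ − x₁)/(z₂ − z₁) = (0.015 − -0.014)/0.7718 = 0.04.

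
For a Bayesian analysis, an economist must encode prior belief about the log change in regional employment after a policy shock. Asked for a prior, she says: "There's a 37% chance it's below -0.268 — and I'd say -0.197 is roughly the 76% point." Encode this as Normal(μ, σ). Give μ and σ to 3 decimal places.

The p-quantile of Normal(μ,σ) is μ + z_p·σ, with z_{0.37} = -0.3319 and z_{0.76} = 0.7063.
Eliminate σ: μ = (z₂·x₁ − z₁·x₂)/(z₂ − z₁) = (0.7063·-0.268 − (-0.3319)·-0.197)/1.038 = -0.245.
Then σ = (x₂ − x₁)/(z₂ − z₁) = (-0.197 − -0.268)/1.038 = 0.068.

μ = -0.245, σ = 0.068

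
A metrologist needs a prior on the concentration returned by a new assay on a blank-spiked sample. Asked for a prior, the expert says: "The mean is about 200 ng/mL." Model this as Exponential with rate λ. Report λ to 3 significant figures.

λ ≈ 0.005

Exponential mean = 1/λ, so λ = 1/200.0 = 0.005.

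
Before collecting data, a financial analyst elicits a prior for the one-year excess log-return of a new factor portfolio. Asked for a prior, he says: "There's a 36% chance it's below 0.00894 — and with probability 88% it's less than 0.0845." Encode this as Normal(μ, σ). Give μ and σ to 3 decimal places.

μ = 0.027, σ = 0.049

For Normal(μ,σ), the p-quantile is μ + z_p·σ. Here z_{0.36} = -0.3585, z_{0.88} = 1.175.
So 0.00894 = μ − 0.3585σ and 0.0845 = μ + 1.175σ.
Subtracting: σ = (0.0845 − 0.00894)/(1.175 − (-0.3585)) = 0.049.
Then μ = 0.00894 − (-0.3585)·0.049 = 0.027.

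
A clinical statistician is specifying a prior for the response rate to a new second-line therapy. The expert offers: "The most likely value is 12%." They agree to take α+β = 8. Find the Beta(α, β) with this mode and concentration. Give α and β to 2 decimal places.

For α,β > 1 the Beta mode is (α−1)/(α+β−2). With α+β = 8, the mode is (α−1)/6.
Set (α−1)/6 = 0.12 → α = 1 + 0.12·6 = 1.72.
β = 8 − α = 6.28.

α = 1.72, β = 6.28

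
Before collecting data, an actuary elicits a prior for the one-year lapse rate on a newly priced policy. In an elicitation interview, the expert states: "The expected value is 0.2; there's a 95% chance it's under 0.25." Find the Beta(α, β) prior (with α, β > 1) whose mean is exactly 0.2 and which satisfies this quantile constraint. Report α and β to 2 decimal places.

α ≈ 37.06, β ≈ 148.23

With mean 0.2 fixed, write α = 0.2s, β = 0.8s where s = α+β.
Need P(θ < 0.25) = 0.95 under Beta(0.2s, 0.8s). Normal approximation: (q−m)/√(m(1−m)/s) ≈ z_{0.95} = 1.64, so s ≈ 0.2·0.8·(1.64)²/(0.25−0.2)² = 173.2.
At s = 173.2: P(θ<0.25) ≈ 0.944. Adjusting to match 0.95 gives s ≈ 185.28.
So α = 0.2·185.28 ≈ 37.06, β = 0.8·185.28 ≈ 148.23.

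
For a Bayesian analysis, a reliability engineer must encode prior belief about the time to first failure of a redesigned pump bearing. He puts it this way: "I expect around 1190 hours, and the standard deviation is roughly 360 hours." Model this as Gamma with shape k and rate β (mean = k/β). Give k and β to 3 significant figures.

k ≈ 10.9, β ≈ 0.00918

For Gamma(k, rate β): mean = k/β, variance = k/β², so CV = 1/√k.
CV = SD/mean = 360/1190 = 0.3025, hence k = 1/CV² = 10.9.
Then β = k/mean = 10.9/1190 = 0.00918.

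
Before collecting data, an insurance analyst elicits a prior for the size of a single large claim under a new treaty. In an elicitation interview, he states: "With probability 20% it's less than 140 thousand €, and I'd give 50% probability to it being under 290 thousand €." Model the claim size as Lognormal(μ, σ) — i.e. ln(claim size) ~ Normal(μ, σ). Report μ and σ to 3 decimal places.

μ ≈ 5.670, σ ≈ 0.865

If T ~ Lognormal(μ,σ) then ln T ~ Normal(μ,σ), so the p-quantile of ln T is μ + z_p·σ.
ln(140) = 4.942 and ln(290) = 5.67; z_{0.2} = -0.8416, z_{0.5} = 0.
σ = (5.67 − 4.942)/(0 − (-0.8416)) = 0.865.
μ = 4.942 − (-0.8416)·0.865 = 5.670.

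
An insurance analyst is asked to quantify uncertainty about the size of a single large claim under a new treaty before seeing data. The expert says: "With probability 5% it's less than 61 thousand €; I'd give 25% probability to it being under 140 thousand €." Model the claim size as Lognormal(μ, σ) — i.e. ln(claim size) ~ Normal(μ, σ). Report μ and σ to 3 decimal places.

If T ~ Lognormal(μ,σ) then ln T ~ Normal(μ,σ), so the p-quantile of ln T is μ + z_p·σ.
ln(61) = 4.111 and ln(140) = 4.942; z_{0.05} = -1.645, z_{0.25} = -0.6745.
σ = (4.942 − 4.111)/(-0.6745 − (-1.645)) = 0.856.
μ = 4.111 − (-1.645)·0.856 = 5.519.

μ ≈ 5.519, σ ≈ 0.856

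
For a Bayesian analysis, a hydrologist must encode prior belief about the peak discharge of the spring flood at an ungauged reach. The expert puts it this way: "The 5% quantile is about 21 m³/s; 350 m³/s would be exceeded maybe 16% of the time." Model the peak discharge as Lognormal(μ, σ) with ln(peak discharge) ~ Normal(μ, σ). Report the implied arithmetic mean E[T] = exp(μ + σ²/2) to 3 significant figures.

E[T] ≈ 214 m³/s

If T ~ Lognormal(μ,σ) then ln T ~ Normal(μ,σ), so the p-quantile of ln T is μ + z_p·σ.
ln(21) = 3.045 and ln(350) = 5.858; z_{0.05} = -1.645, z_{0.84} = 0.9945.
σ = (5.858 − 3.045)/(0.9945 − (-1.645)) = 1.066.
μ = 3.045 − (-1.645)·1.066 = 4.798.
E[T] = exp(μ + σ²/2) = exp(4.798 + 0.5681) = 214 m³/s.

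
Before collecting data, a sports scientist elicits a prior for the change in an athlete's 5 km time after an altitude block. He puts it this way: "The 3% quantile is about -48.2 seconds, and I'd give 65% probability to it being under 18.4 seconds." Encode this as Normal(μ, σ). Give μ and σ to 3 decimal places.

μ = 7.076, σ = 29.390

The p-quantile of Normal(μ,σ) is μ + z_p·σ, with z_{0.03} = -1.881 and z_{0.65} = 0.3853.
Eliminate σ: μ = (z₂·x₁ − z₁·x₂)/(z₂ − z₁) = (0.3853·-48.2 − (-1.881)·18.4)/2.266 = 7.076.
Then σ = (x₂ − x₁)/(z₂ − z₁) = (18.4 − -48.2)/2.266 = 29.390.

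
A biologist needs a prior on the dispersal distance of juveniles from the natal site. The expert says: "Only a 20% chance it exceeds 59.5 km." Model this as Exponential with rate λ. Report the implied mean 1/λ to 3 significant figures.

P(T > 59.5) = e^(−λ·59.5) = 0.2, so λ = −ln(0.2)/59.5 = 0.027.
Mean = 1/λ = 37 km.

mean ≈ 37 km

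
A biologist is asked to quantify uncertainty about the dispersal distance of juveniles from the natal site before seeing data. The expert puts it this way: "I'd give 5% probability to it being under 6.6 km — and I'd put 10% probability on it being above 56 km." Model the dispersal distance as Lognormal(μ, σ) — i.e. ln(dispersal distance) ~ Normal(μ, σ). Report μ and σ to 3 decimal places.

μ ≈ 3.089, σ ≈ 0.731

If T ~ Lognormal(μ,σ) then ln T ~ Normal(μ,σ), so the p-quantile of ln T is μ + z_p·σ.
ln(6.6) = 1.887 and ln(56) = 4.025; z_{0.05} = -1.645, z_{0.9} = 1.282.
σ = (4.025 − 1.887)/(1.282 − (-1.645)) = 0.731.
μ = 1.887 − (-1.645)·0.731 = 3.089.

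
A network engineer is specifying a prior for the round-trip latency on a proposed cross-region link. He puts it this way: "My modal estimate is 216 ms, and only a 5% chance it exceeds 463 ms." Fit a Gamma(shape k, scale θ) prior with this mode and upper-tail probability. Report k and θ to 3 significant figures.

k ≈ 5.74, θ ≈ 45.5

Gamma(k,θ) with k>1 has mode (k−1)θ, so θ = 216/(k−1).
Need P(X < 463) = 0.95 with θ tied to k this way. Start at k = 2, θ = 216: P(X<463) ≈ 0.631.
Too low — raise k to concentrate. Iterating converges to k ≈ 5.74.
Then θ = 216/(5.74−1) ≈ 45.5.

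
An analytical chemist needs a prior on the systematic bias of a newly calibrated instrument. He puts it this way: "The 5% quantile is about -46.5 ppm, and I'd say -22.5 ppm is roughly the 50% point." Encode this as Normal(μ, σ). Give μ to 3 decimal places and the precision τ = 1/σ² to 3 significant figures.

μ = -22.500, τ = 0.0047

For Normal(μ,σ), the p-quantile is μ + z_p·σ. Here z_{0.05} = -1.645, z_{0.5} = 0.
So -46.5 = μ − 1.645σ and -22.5 = μ + 0σ.
Subtracting: σ = (-22.5 − -46.5)/(0 − (-1.645)) = 14.591.
Then μ = -46.5 − (-1.645)·14.591 = -22.500.
Precision τ = 1/σ² = 1/14.59² = 0.0047.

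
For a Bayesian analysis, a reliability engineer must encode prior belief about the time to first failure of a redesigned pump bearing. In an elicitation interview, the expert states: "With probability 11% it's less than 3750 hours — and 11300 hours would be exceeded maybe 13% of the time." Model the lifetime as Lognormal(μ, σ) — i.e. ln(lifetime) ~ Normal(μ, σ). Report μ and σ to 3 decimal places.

If T ~ Lognormal(μ,σ) then ln T ~ Normal(μ,σ), so the p-quantile of ln T is μ + z_p·σ.
ln(3750) = 8.23 and ln(11300) = 9.333; z_{0.11} = -1.227, z_{0.87} = 1.126.
σ = (9.333 − 8.23)/(1.126 − (-1.227)) = 0.469.
μ = 8.23 − (-1.227)·0.469 = 8.805.

μ ≈ 8.805, σ ≈ 0.469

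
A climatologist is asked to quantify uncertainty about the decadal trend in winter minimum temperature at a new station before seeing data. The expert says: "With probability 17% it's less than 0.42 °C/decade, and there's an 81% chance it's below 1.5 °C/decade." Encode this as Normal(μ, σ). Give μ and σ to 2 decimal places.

The p-quantile of Normal(μ,σ) is μ + z_p·σ, with z_{0.17} = -0.9542 and z_{0.81} = 0.8779.
Eliminate σ: μ = (z₂·x₁ − z₁·x₂)/(z₂ − z₁) = (0.8779·0.42 − (-0.9542)·1.5)/1.832 = 0.98.
Then σ = (x₂ − x₁)/(z₂ − z₁) = (1.5 − 0.42)/1.832 = 0.59.

μ = 0.98, σ = 0.59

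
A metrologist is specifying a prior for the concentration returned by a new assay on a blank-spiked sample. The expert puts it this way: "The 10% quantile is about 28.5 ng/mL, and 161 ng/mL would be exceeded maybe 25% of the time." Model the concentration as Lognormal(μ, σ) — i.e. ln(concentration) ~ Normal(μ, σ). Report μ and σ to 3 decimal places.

If T ~ Lognormal(μ,σ) then ln T ~ Normal(μ,σ), so the p-quantile of ln T is μ + z_p·σ.
ln(28.5) = 3.35 and ln(161) = 5.081; z_{0.1} = -1.282, z_{0.75} = 0.6745.
σ = (5.081 − 3.35)/(0.6745 − (-1.282)) = 0.885.
μ = 3.35 − (-1.282)·0.885 = 4.484.

μ ≈ 4.484, σ ≈ 0.885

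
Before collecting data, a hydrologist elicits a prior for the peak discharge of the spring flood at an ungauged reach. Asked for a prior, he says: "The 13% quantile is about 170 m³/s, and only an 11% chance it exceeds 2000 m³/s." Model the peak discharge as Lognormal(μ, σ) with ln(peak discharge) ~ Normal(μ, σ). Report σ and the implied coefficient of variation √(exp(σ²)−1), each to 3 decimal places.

If T ~ Lognormal(μ,σ) then ln T ~ Normal(μ,σ), so the p-quantile of ln T is μ + z_p·σ.
ln(170) = 5.136 and ln(2000) = 7.601; z_{0.13} = -1.126, z_{0.89} = 1.227.
σ = (7.601 − 5.136)/(1.227 − (-1.126)) = 1.048.
μ = 5.136 − (-1.126)·1.048 = 6.316.
CV = √(exp(σ²)−1) = √(exp(1.0976)−1) = 1.413.

σ ≈ 1.048, CV ≈ 1.413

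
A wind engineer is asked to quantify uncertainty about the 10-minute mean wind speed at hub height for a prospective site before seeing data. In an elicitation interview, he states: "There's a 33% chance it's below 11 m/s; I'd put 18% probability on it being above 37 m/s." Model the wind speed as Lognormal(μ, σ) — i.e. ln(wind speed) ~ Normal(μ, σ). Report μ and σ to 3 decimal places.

μ ≈ 2.792, σ ≈ 0.895

If T ~ Lognormal(μ,σ) then ln T ~ Normal(μ,σ), so the p-quantile of ln T is μ + z_p·σ.
ln(11) = 2.398 and ln(37) = 3.611; z_{0.33} = -0.4399, z_{0.82} = 0.9154.
σ = (3.611 − 2.398)/(0.9154 − (-0.4399)) = 0.895.
μ = 2.398 − (-0.4399)·0.895 = 2.792.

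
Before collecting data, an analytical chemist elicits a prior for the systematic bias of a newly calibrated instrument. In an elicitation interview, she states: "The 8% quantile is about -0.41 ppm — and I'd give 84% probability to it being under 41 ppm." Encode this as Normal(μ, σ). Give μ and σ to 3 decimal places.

The p-quantile of Normal(μ,σ) is μ + z_p·σ, with z_{0.08} = -1.405 and z_{0.84} = 0.9945.
Eliminate σ: μ = (z₂·x₁ − z₁·x₂)/(z₂ − z₁) = (0.9945·-0.41 − (-1.405)·41)/2.4 = 23.838.
Then σ = (x₂ − x₁)/(z₂ − z₁) = (41 − -0.41)/2.4 = 17.258.

μ = 23.838, σ = 17.258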